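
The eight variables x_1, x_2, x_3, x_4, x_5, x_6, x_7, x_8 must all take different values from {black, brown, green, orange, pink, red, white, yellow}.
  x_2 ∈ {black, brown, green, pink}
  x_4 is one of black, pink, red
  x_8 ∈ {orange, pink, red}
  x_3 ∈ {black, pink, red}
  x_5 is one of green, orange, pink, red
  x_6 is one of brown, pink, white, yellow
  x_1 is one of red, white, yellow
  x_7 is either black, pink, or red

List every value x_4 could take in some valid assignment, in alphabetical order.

x_3, x_4, x_7 share exactly the 3 values {black, pink, red}; by pigeonhole those values go to them, so strike black, pink, red from x_1, x_2, x_5, x_6, x_8.
x_8 has just one choice, so x_8 = orange. So x_5 can't be orange.
x_5's domain is down to {green}, so x_5 = green. Remove green from x_2.
x_2 must be brown (only option left). So x_6 can't be brown.
No further eliminations apply; x_4 can still be any of black, pink, red.

black, pink, red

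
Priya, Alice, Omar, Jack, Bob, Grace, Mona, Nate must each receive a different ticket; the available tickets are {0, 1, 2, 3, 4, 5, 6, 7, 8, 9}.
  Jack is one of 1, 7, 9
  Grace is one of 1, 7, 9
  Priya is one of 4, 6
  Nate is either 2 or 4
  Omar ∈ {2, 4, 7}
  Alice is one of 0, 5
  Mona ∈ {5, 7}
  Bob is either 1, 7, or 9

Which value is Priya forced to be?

6

The 8 variables draw from only 8 values {0, 1, 2, 4, 5, 6, 7, 9}, so each is used; only Alice can be 0, hence Alice = 0.
The 7 still-open variables together cover exactly {1, 2, 4, 5, 6, 7, 9} — 7 values for 7 variables — and 5 appears only in Mona's list, so Mona = 5.
The 6 still-open variables draw from only 6 values {1, 2, 4, 6, 7, 9}, so each is used; only Priya can be 6, hence Priya = 6.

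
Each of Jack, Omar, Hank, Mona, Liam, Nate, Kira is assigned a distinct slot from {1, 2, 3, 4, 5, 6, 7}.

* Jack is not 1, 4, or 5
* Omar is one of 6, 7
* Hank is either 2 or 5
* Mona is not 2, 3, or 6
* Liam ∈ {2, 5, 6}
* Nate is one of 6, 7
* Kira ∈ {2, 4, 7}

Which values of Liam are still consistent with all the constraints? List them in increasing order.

The 7 variables draw from only 7 values {1, 2, 3, 4, 5, 6, 7}, so each is used; only Mona can be 1, hence Mona = 1.
Among the 6 still-open variables, 3 fits only Jack (and all 6 values in {2, 3, 4, 5, 6, 7} must be used), so Jack = 3.
Among the 5 still-open variables, 4 fits only Kira (and all 5 values in {2, 4, 5, 6, 7} must be used), so Kira = 4.
Omar and Nate share exactly the 2 values {6, 7}; by pigeonhole those values go to them, so strike 6, 7 from Liam.
No further eliminations apply; Liam can still be any of 2, 5.

2, 5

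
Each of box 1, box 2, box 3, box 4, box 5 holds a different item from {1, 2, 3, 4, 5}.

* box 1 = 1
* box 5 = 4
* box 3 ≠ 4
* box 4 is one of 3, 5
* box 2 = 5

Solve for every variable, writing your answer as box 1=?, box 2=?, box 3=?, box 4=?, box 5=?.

box 1=1, box 2=5, box 3=2, box 4=3, box 5=4

box 1 has just one choice, so box 1 = 1. Remove 1 from box 3.
box 2 must be 5 (only option left). Strike 5 from box 3, box 4.
box 4's domain is down to {3}, so box 4 = 3. Remove 3 from box 3.
box 5 must be 4 (only option left).
That leaves box 3 = 2.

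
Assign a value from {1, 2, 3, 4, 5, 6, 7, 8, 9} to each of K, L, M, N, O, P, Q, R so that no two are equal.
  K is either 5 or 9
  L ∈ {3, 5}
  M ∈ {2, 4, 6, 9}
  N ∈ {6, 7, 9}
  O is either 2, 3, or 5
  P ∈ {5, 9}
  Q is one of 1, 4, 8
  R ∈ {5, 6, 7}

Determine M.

4

K and P share exactly the 2 values {5, 9}; by pigeonhole those values go to them, so strike 5, 9 from L, M, N, O, R.
That leaves L = 3. So O can't be 3.
O must be 2 (only option left). Strike 2 from M.
N and R between them cover only {6, 7} — a naked pair. Remove those values from M.
So M = 4.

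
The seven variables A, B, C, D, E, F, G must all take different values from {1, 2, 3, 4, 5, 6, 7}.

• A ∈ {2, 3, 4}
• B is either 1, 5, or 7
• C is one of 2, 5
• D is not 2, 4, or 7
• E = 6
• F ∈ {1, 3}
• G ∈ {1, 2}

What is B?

E has just one choice, so E = 6. Remove 6 from D.
The 6 still-open variables together cover exactly {1, 2, 3, 4, 5, 7} — 6 values for 6 variables — and 4 appears only in A's list, so A = 4.
The 5 still-open variables together cover exactly {1, 2, 3, 5, 7} — 5 values for 5 variables — and 7 appears only in B's list, so B = 7.

7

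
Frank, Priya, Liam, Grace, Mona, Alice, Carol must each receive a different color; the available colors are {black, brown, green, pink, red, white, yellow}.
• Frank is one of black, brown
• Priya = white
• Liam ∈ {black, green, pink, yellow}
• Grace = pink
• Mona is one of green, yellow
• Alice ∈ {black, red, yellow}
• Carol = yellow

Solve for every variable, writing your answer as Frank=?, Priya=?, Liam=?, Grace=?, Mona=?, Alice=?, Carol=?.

Priya must be white (only option left).
Grace has just one choice, so Grace = pink. Remove pink from Liam.
Carol has just one choice, so Carol = yellow. So Liam, Mona, Alice can't be yellow.
Mona's domain is down to {green}, so Mona = green. So Liam can't be green.
Liam's domain is down to {black}, so Liam = black. Remove black from Frank, Alice.
Alice has just one choice, so Alice = red.
Frank's domain is down to {brown}, so Frank = brown.

Frank=brown, Priya=white, Liam=black, Grace=pink, Mona=green, Alice=red, Carol=yellow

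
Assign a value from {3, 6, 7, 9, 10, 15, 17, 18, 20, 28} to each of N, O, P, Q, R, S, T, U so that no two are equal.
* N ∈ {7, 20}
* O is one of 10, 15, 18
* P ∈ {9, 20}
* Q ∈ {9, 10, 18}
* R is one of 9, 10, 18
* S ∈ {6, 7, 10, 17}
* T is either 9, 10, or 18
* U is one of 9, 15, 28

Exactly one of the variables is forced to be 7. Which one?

N

Q, R, T share exactly the 3 values {9, 10, 18}; by pigeonhole those values go to them, so strike 9, 10, 18 from O, P, S, U.
That leaves O = 15. Strike 15 from U.
P must be 20 (only option left). Remove 20 from N.
So 7 goes to N.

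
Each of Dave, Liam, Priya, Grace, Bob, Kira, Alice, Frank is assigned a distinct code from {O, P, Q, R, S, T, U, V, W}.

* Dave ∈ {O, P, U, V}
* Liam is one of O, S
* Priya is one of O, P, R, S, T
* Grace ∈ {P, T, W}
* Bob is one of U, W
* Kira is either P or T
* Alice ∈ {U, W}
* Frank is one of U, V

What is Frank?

V

The 8 variables together cover exactly {O, P, R, S, T, U, V, W} — 8 values for 8 variables — and R appears only in Priya's list, so Priya = R.
The 7 still-open variables together cover exactly {O, P, S, T, U, V, W} — 7 values for 7 variables — and S appears only in Liam's list, so Liam = S.
The 6 still-open variables draw from only 6 values {O, P, T, U, V, W}, so each is used; only Dave can be O, hence Dave = O.
The 5 still-open variables together cover exactly {P, T, U, V, W} — 5 values for 5 variables — and V appears only in Frank's list, so Frank = V.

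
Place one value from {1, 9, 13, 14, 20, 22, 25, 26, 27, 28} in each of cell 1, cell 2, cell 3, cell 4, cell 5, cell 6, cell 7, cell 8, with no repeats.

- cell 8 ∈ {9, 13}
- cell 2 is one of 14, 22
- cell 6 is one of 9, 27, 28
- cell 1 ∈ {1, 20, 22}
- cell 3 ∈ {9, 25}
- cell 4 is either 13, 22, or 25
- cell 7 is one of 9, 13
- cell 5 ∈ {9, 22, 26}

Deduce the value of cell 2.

cell 7 and cell 8 share exactly the 2 values {9, 13}; by pigeonhole those values go to them, so strike 9, 13 from cell 3, cell 4, cell 5, cell 6.
cell 3 must be 25 (only option left). Remove 25 from cell 4.
That leaves cell 4 = 22. So cell 1, cell 2, cell 5 can't be 22.
So cell 2 = 14.

14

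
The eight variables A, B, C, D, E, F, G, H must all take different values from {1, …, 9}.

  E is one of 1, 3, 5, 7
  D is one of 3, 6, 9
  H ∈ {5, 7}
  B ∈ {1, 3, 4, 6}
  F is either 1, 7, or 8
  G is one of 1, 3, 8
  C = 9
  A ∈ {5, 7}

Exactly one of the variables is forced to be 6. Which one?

D

C has just one choice, so C = 9. Strike 9 from D.
Among the 7 still-open variables, 4 fits only B (and all 7 values in {1, 3, 4, 5, 6, 7, 8} must be used), so B = 4.
Among the 6 still-open variables, 6 fits only D (and all 6 values in {1, 3, 5, 6, 7, 8} must be used), so D = 6.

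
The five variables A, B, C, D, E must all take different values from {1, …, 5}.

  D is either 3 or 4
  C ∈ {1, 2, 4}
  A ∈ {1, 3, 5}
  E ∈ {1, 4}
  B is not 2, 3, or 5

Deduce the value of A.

5

The 5 variables together cover exactly {1, 2, 3, 4, 5} — 5 values for 5 variables — and 2 appears only in C's list, so C = 2.
The 4 still-open variables draw from only 4 values {1, 3, 4, 5}, so each is used; only A can be 5, hence A = 5.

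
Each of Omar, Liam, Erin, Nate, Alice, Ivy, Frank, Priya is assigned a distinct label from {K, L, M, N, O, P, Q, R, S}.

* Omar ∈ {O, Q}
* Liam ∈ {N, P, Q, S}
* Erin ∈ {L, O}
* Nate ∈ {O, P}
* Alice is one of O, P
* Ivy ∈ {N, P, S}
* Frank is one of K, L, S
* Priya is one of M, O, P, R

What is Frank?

K

The 2 variables Nate and Alice are confined to {O, P}, which locks those values in; drop them from Omar, Liam, Erin, Ivy, Priya.
Omar must be Q (only option left). So Liam can't be Q.
That leaves Erin = L. Remove L from Frank.
Liam and Ivy share exactly the 2 values {N, S}; by pigeonhole those values go to them, so strike N, S from Frank.
So Frank = K.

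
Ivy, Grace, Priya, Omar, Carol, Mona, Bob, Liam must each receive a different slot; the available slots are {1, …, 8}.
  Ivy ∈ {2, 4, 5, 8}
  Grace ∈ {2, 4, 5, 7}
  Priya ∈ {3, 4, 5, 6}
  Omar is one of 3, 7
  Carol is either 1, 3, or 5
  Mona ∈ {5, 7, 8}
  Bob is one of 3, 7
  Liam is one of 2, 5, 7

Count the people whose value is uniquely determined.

The 8 variables draw from only 8 values {1, 2, 3, 4, 5, 6, 7, 8}, so each is used; only Carol can be 1, hence Carol = 1.
The 7 still-open variables draw from only 7 values {2, 3, 4, 5, 6, 7, 8}, so each is used; only Priya can be 6, hence Priya = 6.
Omar and Bob share exactly the 2 values {3, 7}; by pigeonhole those values go to them, so strike 3, 7 from Grace, Mona, Liam.
Determined: Priya=6, Carol=1. The other people each still have more than one consistent value. That makes 2.

2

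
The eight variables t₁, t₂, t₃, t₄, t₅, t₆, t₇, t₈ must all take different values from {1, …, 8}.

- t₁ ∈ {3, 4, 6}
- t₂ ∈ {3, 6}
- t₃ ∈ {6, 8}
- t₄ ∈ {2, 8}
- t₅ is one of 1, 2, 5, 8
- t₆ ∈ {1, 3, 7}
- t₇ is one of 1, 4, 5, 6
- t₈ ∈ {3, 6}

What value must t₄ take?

The 8 variables together cover exactly {1, 2, 3, 4, 5, 6, 7, 8} — 8 values for 8 variables — and 7 appears only in t₆'s list, so t₆ = 7.
The 2 variables t₂ and t₈ are confined to {3, 6}, which locks those values in; drop them from t₁, t₃, t₇.
t₁'s domain is down to {4}, so t₁ = 4. Remove 4 from t₇.
t₃ must be 8 (only option left). So t₄, t₅ can't be 8.
So t₄ = 2.

2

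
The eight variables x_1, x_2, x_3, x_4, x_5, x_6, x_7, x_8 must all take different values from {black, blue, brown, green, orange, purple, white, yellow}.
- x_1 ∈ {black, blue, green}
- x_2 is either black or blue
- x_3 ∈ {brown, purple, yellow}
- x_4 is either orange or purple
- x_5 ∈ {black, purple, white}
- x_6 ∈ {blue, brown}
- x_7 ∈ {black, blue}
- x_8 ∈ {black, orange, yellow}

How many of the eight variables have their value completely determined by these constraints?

Among the 8 variables, green fits only x_1 (and all 8 values in {black, blue, brown, green, orange, purple, white, yellow} must be used), so x_1 = green.
The 7 still-open variables together cover exactly {black, blue, brown, orange, purple, white, yellow} — 7 values for 7 variables — and white appears only in x_5's list, so x_5 = white.
x_2 and x_7 between them cover only {black, blue} — a naked pair. Remove those values from x_6, x_8.
x_6 has just one choice, so x_6 = brown. So x_3 can't be brown.
Determined: x_1=green, x_5=white, x_6=brown. The other variables each still have more than one consistent value. That makes 3.

3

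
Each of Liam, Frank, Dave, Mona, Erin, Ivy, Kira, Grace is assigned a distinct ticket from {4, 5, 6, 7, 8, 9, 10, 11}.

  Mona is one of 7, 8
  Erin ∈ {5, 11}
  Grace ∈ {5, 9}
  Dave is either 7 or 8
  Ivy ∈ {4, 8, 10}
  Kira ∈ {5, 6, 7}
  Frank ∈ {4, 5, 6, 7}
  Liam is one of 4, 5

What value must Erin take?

The 8 variables draw from only 8 values {4, 5, 6, 7, 8, 9, 10, 11}, so each is used; only Grace can be 9, hence Grace = 9.
Among the 7 still-open variables, 10 fits only Ivy (and all 7 values in {4, 5, 6, 7, 8, 10, 11} must be used), so Ivy = 10.
Among the 6 still-open variables, 11 fits only Erin (and all 6 values in {4, 5, 6, 7, 8, 11} must be used), so Erin = 11.

11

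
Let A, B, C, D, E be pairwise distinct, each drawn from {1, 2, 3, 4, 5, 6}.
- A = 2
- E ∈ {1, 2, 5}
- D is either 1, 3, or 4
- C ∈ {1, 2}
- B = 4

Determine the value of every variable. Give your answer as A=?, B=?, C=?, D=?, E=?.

A=2, B=4, C=1, D=3, E=5

A has just one choice, so A = 2. Eliminate 2 elsewhere: C, E.
B's domain is down to {4}, so B = 4. Remove 4 from D.
C's domain is down to {1}, so C = 1. So D, E can't be 1.
D's domain is down to {3}, so D = 3.
E has just one choice, so E = 5.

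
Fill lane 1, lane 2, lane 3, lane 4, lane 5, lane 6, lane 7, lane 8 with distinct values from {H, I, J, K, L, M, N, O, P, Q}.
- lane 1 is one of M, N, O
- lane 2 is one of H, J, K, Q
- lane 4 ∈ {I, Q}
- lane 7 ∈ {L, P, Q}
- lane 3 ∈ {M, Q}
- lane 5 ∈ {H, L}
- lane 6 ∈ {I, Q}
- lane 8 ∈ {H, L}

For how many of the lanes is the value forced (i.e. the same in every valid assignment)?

lane 4 and lane 6 share exactly the 2 values {I, Q}; by pigeonhole those values go to them, so strike I, Q from lane 2, lane 3, lane 7.
lane 3 has just one choice, so lane 3 = M. Remove M from lane 1.
The 2 variables lane 5 and lane 8 are confined to {H, L}, which locks those values in; drop them from lane 2, lane 7.
lane 7 has just one choice, so lane 7 = P.
Determined: lane 3=M, lane 7=P. The other lanes each still have more than one consistent value. That makes 2.

2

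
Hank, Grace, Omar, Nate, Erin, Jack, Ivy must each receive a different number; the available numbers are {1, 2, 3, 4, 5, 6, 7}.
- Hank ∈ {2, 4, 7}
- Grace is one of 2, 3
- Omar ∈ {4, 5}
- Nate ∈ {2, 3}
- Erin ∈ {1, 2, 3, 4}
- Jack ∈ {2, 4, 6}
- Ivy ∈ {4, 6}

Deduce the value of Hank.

The 7 variables together cover exactly {1, 2, 3, 4, 5, 6, 7} — 7 values for 7 variables — and 1 appears only in Erin's list, so Erin = 1.
The 6 still-open variables draw from only 6 values {2, 3, 4, 5, 6, 7}, so each is used; only Omar can be 5, hence Omar = 5.
The 5 still-open variables together cover exactly {2, 3, 4, 6, 7} — 5 values for 5 variables — and 7 appears only in Hank's list, so Hank = 7.

7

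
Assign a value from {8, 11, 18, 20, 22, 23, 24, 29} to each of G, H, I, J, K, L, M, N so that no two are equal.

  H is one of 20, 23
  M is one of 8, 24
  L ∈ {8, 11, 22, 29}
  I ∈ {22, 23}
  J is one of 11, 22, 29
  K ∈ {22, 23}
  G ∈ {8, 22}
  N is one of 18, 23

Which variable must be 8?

The 8 variables together cover exactly {8, 11, 18, 20, 22, 23, 24, 29} — 8 values for 8 variables — and 18 appears only in N's list, so N = 18.
The 7 still-open variables together cover exactly {8, 11, 20, 22, 23, 24, 29} — 7 values for 7 variables — and 20 appears only in H's list, so H = 20.
The 6 still-open variables together cover exactly {8, 11, 22, 23, 24, 29} — 6 values for 6 variables — and 24 appears only in M's list, so M = 24.
I and K share exactly the 2 values {22, 23}; by pigeonhole those values go to them, so strike 22, 23 from G, J, L.
So 8 goes to G.

G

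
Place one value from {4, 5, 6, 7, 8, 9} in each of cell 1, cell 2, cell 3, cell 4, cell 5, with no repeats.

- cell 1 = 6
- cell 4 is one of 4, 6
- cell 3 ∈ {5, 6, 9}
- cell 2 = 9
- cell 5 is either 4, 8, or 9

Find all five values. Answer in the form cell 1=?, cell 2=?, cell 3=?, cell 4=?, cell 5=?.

cell 1 has just one choice, so cell 1 = 6. So cell 3, cell 4 can't be 6.
cell 2's domain is down to {9}, so cell 2 = 9. So cell 3, cell 5 can't be 9.
That leaves cell 3 = 5.
cell 4's domain is down to {4}, so cell 4 = 4. Strike 4 from cell 5.
cell 5 must be 8 (only option left).

cell 1=6, cell 2=9, cell 3=5, cell 4=4, cell 5=8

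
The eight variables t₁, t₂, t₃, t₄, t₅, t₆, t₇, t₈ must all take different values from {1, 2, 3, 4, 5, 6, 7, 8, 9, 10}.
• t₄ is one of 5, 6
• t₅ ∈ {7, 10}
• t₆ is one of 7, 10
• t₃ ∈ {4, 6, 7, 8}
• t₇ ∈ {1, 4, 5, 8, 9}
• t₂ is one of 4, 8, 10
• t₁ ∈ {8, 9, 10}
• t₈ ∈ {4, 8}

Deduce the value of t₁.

9

The 8 variables together cover exactly {1, 4, 5, 6, 7, 8, 9, 10} — 8 values for 8 variables — and 1 appears only in t₇'s list, so t₇ = 1.
The 7 still-open variables together cover exactly {4, 5, 6, 7, 8, 9, 10} — 7 values for 7 variables — and 5 appears only in t₄'s list, so t₄ = 5.
Among the 6 still-open variables, 6 fits only t₃ (and all 6 values in {4, 6, 7, 8, 9, 10} must be used), so t₃ = 6.
The 5 still-open variables draw from only 5 values {4, 7, 8, 9, 10}, so each is used; only t₁ can be 9, hence t₁ = 9.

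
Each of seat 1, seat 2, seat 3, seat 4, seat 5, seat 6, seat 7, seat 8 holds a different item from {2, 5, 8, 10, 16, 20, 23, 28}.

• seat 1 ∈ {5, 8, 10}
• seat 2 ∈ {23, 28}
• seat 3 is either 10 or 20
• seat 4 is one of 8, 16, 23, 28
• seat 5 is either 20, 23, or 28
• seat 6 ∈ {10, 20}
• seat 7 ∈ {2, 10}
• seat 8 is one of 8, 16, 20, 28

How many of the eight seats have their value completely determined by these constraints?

2

Among the 8 variables, 2 fits only seat 7 (and all 8 values in {2, 5, 8, 10, 16, 20, 23, 28} must be used), so seat 7 = 2.
Among the 7 still-open variables, 5 fits only seat 1 (and all 7 values in {5, 8, 10, 16, 20, 23, 28} must be used), so seat 1 = 5.
The 2 variables seat 3 and seat 6 are confined to {10, 20}, which locks those values in; drop them from seat 5, seat 8.
seat 2 and seat 5 share exactly the 2 values {23, 28}; by pigeonhole those values go to them, so strike 23, 28 from seat 4, seat 8.
Determined: seat 1=5, seat 7=2. The other seats each still have more than one consistent value. That makes 2.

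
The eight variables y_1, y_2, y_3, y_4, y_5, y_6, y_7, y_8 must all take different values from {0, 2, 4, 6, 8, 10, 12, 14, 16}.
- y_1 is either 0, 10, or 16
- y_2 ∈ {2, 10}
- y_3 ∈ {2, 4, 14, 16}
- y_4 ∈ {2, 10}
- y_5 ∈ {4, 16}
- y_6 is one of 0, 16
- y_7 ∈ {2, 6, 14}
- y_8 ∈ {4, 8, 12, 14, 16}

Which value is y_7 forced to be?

6

The 2 variables y_2 and y_4 are confined to {2, 10}, which locks those values in; drop them from y_1, y_3, y_7.
The 2 variables y_1 and y_6 are confined to {0, 16}, which locks those values in; drop them from y_3, y_5, y_8.
y_5's domain is down to {4}, so y_5 = 4. Remove 4 from y_3, y_8.
y_3 has just one choice, so y_3 = 14. Remove 14 from y_7, y_8.
So y_7 = 6.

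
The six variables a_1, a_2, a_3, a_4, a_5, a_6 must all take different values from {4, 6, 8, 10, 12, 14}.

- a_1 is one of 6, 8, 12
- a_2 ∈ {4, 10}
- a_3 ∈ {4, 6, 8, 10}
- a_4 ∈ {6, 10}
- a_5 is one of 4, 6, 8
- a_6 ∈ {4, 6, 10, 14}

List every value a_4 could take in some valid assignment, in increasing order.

6, 10

The 6 variables draw from only 6 values {4, 6, 8, 10, 12, 14}, so each is used; only a_1 can be 12, hence a_1 = 12.
The 5 still-open variables together cover exactly {4, 6, 8, 10, 14} — 5 values for 5 variables — and 14 appears only in a_6's list, so a_6 = 14.
No further eliminations apply; a_4 can still be any of 6, 10.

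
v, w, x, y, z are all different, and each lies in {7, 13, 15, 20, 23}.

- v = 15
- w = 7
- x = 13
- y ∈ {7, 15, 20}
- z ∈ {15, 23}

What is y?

20

v's domain is down to {15}, so v = 15. Strike 15 from y, z.
w's domain is down to {7}, so w = 7. Remove 7 from y.
So y = 20.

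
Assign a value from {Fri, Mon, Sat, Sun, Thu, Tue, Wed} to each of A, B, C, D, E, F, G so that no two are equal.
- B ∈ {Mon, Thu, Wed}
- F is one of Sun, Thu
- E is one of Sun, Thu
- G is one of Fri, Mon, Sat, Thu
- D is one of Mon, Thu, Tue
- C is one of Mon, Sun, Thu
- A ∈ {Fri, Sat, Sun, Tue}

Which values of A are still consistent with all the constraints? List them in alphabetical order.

The 7 variables together cover exactly {Fri, Mon, Sat, Sun, Thu, Tue, Wed} — 7 values for 7 variables — and Wed appears only in B's list, so B = Wed.
E and F between them cover only {Sun, Thu} — a naked pair. Remove those values from A, C, D, G.
That leaves C = Mon. Eliminate Mon elsewhere: D, G.
D has just one choice, so D = Tue. So A can't be Tue.
No further eliminations apply; A can still be any of Fri, Sat.

Fri, Sat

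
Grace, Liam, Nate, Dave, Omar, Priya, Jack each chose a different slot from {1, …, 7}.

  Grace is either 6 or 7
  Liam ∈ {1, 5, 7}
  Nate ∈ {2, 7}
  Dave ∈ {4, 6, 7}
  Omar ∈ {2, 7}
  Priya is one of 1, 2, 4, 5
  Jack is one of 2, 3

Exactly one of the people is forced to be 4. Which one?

The 7 variables draw from only 7 values {1, 2, 3, 4, 5, 6, 7}, so each is used; only Jack can be 3, hence Jack = 3.
The 2 variables Nate and Omar are confined to {2, 7}, which locks those values in; drop them from Grace, Liam, Dave, Priya.
That leaves Grace = 6. Strike 6 from Dave.
So 4 goes to Dave.

Dave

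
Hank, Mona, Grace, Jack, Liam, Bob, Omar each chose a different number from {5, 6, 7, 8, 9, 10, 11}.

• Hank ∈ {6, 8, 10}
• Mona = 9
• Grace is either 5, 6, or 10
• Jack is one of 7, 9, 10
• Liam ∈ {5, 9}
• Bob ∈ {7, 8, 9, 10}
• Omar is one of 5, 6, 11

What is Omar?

11

Mona has just one choice, so Mona = 9. Strike 9 from Jack, Liam, Bob.
Liam has just one choice, so Liam = 5. Eliminate 5 elsewhere: Grace, Omar.
The 5 still-open variables draw from only 5 values {6, 7, 8, 10, 11}, so each is used; only Omar can be 11, hence Omar = 11.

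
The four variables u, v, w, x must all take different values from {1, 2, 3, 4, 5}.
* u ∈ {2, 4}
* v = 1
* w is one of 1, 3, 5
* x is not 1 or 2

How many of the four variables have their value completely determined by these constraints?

v has just one choice, so v = 1. Remove 1 from w.
Determined: v=1. The other variables each still have more than one consistent value. That makes 1.

1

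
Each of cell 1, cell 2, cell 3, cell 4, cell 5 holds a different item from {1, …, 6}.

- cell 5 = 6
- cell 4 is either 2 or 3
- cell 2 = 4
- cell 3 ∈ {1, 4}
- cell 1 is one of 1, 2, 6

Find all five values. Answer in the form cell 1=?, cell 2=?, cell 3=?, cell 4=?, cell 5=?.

cell 2 has just one choice, so cell 2 = 4. So cell 3 can't be 4.
cell 3 has just one choice, so cell 3 = 1. Remove 1 from cell 1.
cell 5's domain is down to {6}, so cell 5 = 6. Eliminate 6 elsewhere: cell 1.
cell 1 has just one choice, so cell 1 = 2. Eliminate 2 elsewhere: cell 4.
That leaves cell 4 = 3.

cell 1=2, cell 2=4, cell 3=1, cell 4=3, cell 5=6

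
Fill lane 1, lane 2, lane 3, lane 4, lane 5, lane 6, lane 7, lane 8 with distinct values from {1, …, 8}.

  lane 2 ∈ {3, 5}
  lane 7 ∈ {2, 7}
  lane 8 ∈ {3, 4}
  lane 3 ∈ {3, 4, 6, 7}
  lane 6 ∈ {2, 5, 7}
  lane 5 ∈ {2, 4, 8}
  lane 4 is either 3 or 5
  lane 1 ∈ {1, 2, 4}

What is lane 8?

4

Among the 8 variables, 1 fits only lane 1 (and all 8 values in {1, 2, 3, 4, 5, 6, 7, 8} must be used), so lane 1 = 1.
Among the 7 still-open variables, 6 fits only lane 3 (and all 7 values in {2, 3, 4, 5, 6, 7, 8} must be used), so lane 3 = 6.
The 6 still-open variables draw from only 6 values {2, 3, 4, 5, 7, 8}, so each is used; only lane 5 can be 8, hence lane 5 = 8.
The 5 still-open variables together cover exactly {2, 3, 4, 5, 7} — 5 values for 5 variables — and 4 appears only in lane 8's list, so lane 8 = 4.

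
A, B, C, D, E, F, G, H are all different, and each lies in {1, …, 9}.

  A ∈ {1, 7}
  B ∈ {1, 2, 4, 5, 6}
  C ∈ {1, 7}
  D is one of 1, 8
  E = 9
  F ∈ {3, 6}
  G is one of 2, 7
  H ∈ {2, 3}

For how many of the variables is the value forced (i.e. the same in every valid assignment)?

E must be 9 (only option left).
A and C between them cover only {1, 7} — a naked pair. Remove those values from B, D, G.
D's domain is down to {8}, so D = 8.
G's domain is down to {2}, so G = 2. Eliminate 2 elsewhere: B, H.
H has just one choice, so H = 3. Strike 3 from F.
That leaves F = 6. So B can't be 6.
Determined: D=8, E=9, F=6, G=2, H=3. The other variables each still have more than one consistent value. That makes 5.

5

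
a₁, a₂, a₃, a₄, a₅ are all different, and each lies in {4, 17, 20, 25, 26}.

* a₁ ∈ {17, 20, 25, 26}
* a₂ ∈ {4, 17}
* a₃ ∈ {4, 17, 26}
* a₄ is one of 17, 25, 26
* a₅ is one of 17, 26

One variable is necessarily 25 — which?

Among the 5 variables, 20 fits only a₁ (and all 5 values in {4, 17, 20, 25, 26} must be used), so a₁ = 20.
The 4 still-open variables together cover exactly {4, 17, 25, 26} — 4 values for 4 variables — and 25 appears only in a₄'s list, so a₄ = 25.

a₄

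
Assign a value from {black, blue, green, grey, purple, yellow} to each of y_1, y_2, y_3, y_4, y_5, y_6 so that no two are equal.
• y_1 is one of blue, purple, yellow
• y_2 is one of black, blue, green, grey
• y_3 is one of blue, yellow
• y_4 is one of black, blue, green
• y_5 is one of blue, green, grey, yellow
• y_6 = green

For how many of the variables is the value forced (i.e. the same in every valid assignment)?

y_6 has just one choice, so y_6 = green. Strike green from y_2, y_4, y_5.
The 5 still-open variables draw from only 5 values {black, blue, grey, purple, yellow}, so each is used; only y_1 can be purple, hence y_1 = purple.
Determined: y_1=purple, y_6=green. The other variables each still have more than one consistent value. That makes 2.

2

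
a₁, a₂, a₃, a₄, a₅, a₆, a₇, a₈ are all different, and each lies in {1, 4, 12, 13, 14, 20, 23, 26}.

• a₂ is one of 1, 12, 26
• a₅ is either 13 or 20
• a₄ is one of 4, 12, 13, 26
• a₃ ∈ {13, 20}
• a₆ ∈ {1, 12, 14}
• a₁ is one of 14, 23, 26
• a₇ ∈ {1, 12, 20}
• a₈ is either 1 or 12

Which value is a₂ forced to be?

Among the 8 variables, 4 fits only a₄ (and all 8 values in {1, 4, 12, 13, 14, 20, 23, 26} must be used), so a₄ = 4.
The 7 still-open variables together cover exactly {1, 12, 13, 14, 20, 23, 26} — 7 values for 7 variables — and 23 appears only in a₁'s list, so a₁ = 23.
The 6 still-open variables together cover exactly {1, 12, 13, 14, 20, 26} — 6 values for 6 variables — and 14 appears only in a₆'s list, so a₆ = 14.
The 5 still-open variables draw from only 5 values {1, 12, 13, 20, 26}, so each is used; only a₂ can be 26, hence a₂ = 26.

26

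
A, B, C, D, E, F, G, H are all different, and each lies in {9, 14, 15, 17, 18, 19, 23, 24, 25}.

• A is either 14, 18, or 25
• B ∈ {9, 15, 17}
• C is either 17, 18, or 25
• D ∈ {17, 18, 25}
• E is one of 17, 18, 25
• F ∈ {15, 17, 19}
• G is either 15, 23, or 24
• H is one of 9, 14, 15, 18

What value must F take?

19

The 3 variables C, D, E are confined to {17, 18, 25}, which locks those values in; drop them from A, B, F, H.
A must be 14 (only option left). Remove 14 from H.
The 2 variables B and H are confined to {9, 15}, which locks those values in; drop them from F, G.
So F = 19.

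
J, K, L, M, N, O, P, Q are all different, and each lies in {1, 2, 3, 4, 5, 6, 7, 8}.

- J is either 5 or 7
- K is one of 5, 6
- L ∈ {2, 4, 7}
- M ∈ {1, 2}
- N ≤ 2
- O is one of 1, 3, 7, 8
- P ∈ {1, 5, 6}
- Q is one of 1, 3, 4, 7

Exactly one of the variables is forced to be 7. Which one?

Among the 8 variables, 8 fits only O (and all 8 values in {1, 2, 3, 4, 5, 6, 7, 8} must be used), so O = 8.
The 7 still-open variables draw from only 7 values {1, 2, 3, 4, 5, 6, 7}, so each is used; only Q can be 3, hence Q = 3.
The 6 still-open variables together cover exactly {1, 2, 4, 5, 6, 7} — 6 values for 6 variables — and 4 appears only in L's list, so L = 4.
The 5 still-open variables together cover exactly {1, 2, 5, 6, 7} — 5 values for 5 variables — and 7 appears only in J's list, so J = 7.

J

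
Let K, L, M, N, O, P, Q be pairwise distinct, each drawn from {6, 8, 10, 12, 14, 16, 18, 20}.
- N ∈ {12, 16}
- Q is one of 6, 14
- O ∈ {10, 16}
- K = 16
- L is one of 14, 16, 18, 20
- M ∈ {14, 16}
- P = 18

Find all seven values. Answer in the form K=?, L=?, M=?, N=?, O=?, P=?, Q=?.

K=16, L=20, M=14, N=12, O=10, P=18, Q=6

K must be 16 (only option left). Eliminate 16 elsewhere: L, M, N, O.
M's domain is down to {14}, so M = 14. Remove 14 from L, Q.
N must be 12 (only option left).
O's domain is down to {10}, so O = 10.
That leaves P = 18. Strike 18 from L.
Q has just one choice, so Q = 6.
That leaves L = 20.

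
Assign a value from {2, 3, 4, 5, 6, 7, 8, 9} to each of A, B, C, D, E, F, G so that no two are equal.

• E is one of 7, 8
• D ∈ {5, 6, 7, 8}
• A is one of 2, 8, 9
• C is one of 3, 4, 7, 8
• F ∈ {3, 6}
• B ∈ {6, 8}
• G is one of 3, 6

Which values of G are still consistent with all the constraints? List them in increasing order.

The 2 variables F and G are confined to {3, 6}, which locks those values in; drop them from B, C, D.
B's domain is down to {8}, so B = 8. Strike 8 from A, C, D, E.
E must be 7 (only option left). Remove 7 from C, D.
C must be 4 (only option left).
D's domain is down to {5}, so D = 5.
No further eliminations apply; G can still be any of 3, 6.

3, 6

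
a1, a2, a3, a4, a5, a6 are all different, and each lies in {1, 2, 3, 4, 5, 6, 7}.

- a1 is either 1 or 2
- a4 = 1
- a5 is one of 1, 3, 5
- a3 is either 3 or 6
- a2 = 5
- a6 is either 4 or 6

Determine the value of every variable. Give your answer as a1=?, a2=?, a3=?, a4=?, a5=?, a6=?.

a1=2, a2=5, a3=6, a4=1, a5=3, a6=4

a2's domain is down to {5}, so a2 = 5. Remove 5 from a5.
a4's domain is down to {1}, so a4 = 1. Strike 1 from a1, a5.
That leaves a5 = 3. Strike 3 from a3.
a1 must be 2 (only option left).
a3 has just one choice, so a3 = 6. Remove 6 from a6.
a6 has just one choice, so a6 = 4.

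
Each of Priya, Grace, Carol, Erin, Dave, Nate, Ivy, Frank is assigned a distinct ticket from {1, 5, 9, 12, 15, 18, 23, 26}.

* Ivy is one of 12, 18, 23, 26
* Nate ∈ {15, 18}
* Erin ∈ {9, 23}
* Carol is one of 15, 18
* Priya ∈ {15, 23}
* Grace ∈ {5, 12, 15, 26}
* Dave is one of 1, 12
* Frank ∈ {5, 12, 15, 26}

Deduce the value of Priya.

Among the 8 variables, 1 fits only Dave (and all 8 values in {1, 5, 9, 12, 15, 18, 23, 26} must be used), so Dave = 1.
The 7 still-open variables together cover exactly {5, 9, 12, 15, 18, 23, 26} — 7 values for 7 variables — and 9 appears only in Erin's list, so Erin = 9.
Carol and Nate share exactly the 2 values {15, 18}; by pigeonhole those values go to them, so strike 15, 18 from Priya, Grace, Ivy, Frank.
So Priya = 23.

23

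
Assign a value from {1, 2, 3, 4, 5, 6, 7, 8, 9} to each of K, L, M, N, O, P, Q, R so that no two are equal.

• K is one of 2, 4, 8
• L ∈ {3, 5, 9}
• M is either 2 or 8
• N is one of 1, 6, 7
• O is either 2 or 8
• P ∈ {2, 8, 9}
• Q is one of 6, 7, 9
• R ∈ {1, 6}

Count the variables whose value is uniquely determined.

The 2 variables M and O are confined to {2, 8}, which locks those values in; drop them from K, P.
K must be 4 (only option left).
P has just one choice, so P = 9. So L, Q can't be 9.
Determined: K=4, P=9. The other variables each still have more than one consistent value. That makes 2.

2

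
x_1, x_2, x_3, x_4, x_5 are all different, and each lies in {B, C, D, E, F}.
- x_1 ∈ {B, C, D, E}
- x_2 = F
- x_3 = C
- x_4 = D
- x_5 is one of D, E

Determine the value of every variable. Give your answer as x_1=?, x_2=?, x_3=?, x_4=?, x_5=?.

x_1=B, x_2=F, x_3=C, x_4=D, x_5=E

x_2 has just one choice, so x_2 = F.
x_3 must be C (only option left). Eliminate C elsewhere: x_1.
That leaves x_4 = D. Strike D from x_1, x_5.
x_5 must be E (only option left). Strike E from x_1.
x_1 has just one choice, so x_1 = B.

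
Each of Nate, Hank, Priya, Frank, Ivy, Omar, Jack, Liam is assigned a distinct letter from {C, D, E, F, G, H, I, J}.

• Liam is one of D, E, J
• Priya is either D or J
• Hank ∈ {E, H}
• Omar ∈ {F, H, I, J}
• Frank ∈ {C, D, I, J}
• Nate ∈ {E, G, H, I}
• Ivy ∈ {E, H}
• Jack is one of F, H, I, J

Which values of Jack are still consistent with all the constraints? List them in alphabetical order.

F, I

The 8 variables together cover exactly {C, D, E, F, G, H, I, J} — 8 values for 8 variables — and C appears only in Frank's list, so Frank = C.
The 7 still-open variables draw from only 7 values {D, E, F, G, H, I, J}, so each is used; only Nate can be G, hence Nate = G.
Hank and Ivy share exactly the 2 values {E, H}; by pigeonhole those values go to them, so strike E, H from Omar, Jack, Liam.
Priya and Liam share exactly the 2 values {D, J}; by pigeonhole those values go to them, so strike D, J from Omar, Jack.
No further eliminations apply; Jack can still be any of F, I.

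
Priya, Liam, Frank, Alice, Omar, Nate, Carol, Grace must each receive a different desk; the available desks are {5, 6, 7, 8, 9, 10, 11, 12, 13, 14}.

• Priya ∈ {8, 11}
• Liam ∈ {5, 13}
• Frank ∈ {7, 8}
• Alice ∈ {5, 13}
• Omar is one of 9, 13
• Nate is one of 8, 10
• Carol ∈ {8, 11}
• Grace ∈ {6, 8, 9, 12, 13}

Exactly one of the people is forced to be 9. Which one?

The 2 variables Priya and Carol are confined to {8, 11}, which locks those values in; drop them from Frank, Nate, Grace.
That leaves Frank = 7.
Nate must be 10 (only option left).
Liam and Alice between them cover only {5, 13} — a naked pair. Remove those values from Omar, Grace.
So 9 goes to Omar.

Omar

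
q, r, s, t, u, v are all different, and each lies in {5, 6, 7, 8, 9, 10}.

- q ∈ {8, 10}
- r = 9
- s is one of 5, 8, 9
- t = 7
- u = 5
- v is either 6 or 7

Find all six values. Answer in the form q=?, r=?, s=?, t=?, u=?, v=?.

q=10, r=9, s=8, t=7, u=5, v=6

r must be 9 (only option left). So s can't be 9.
t must be 7 (only option left). Eliminate 7 elsewhere: v.
u's domain is down to {5}, so u = 5. Eliminate 5 elsewhere: s.
v has just one choice, so v = 6.
s has just one choice, so s = 8. Remove 8 from q.
q must be 10 (only option left).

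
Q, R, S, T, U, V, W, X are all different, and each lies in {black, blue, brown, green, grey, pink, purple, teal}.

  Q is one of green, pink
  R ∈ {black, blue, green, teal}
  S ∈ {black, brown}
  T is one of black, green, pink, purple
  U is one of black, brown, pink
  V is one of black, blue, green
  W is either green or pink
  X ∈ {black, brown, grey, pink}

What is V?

blue

Among the 8 variables, grey fits only X (and all 8 values in {black, blue, brown, green, grey, pink, purple, teal} must be used), so X = grey.
Among the 7 still-open variables, purple fits only T (and all 7 values in {black, blue, brown, green, pink, purple, teal} must be used), so T = purple.
The 6 still-open variables together cover exactly {black, blue, brown, green, pink, teal} — 6 values for 6 variables — and teal appears only in R's list, so R = teal.
Among the 5 still-open variables, blue fits only V (and all 5 values in {black, blue, brown, green, pink} must be used), so V = blue.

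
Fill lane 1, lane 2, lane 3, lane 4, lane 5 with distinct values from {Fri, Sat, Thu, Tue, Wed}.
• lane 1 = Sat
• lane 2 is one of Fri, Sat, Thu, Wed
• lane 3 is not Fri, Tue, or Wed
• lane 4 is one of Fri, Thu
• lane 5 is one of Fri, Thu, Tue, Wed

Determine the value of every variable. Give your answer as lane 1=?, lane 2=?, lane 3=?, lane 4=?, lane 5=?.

lane 1 has just one choice, so lane 1 = Sat. Remove Sat from lane 2, lane 3.
lane 3 has just one choice, so lane 3 = Thu. Strike Thu from lane 2, lane 4, lane 5.
lane 4 must be Fri (only option left). Strike Fri from lane 2, lane 5.
That leaves lane 2 = Wed. So lane 5 can't be Wed.
lane 5 must be Tue (only option left).

lane 1=Sat, lane 2=Wed, lane 3=Thu, lane 4=Fri, lane 5=Tue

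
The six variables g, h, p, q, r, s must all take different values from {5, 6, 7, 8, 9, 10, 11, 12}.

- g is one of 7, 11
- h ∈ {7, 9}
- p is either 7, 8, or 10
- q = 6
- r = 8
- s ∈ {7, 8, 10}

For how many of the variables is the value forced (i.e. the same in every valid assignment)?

q must be 6 (only option left).
r has just one choice, so r = 8. So p, s can't be 8.
Among the 4 still-open variables, 9 fits only h (and all 4 values in {7, 9, 10, 11} must be used), so h = 9.
Among the 3 still-open variables, 11 fits only g (and all 3 values in {7, 10, 11} must be used), so g = 11.
Determined: g=11, h=9, q=6, r=8. The other variables each still have more than one consistent value. That makes 4.

4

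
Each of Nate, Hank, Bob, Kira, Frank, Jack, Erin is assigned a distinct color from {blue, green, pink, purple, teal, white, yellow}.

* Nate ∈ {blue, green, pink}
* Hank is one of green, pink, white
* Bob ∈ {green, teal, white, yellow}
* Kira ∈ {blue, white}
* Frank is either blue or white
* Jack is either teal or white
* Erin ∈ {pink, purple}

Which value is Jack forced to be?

teal

The 7 variables together cover exactly {blue, green, pink, purple, teal, white, yellow} — 7 values for 7 variables — and purple appears only in Erin's list, so Erin = purple.
The 6 still-open variables together cover exactly {blue, green, pink, teal, white, yellow} — 6 values for 6 variables — and yellow appears only in Bob's list, so Bob = yellow.
The 5 still-open variables draw from only 5 values {blue, green, pink, teal, white}, so each is used; only Jack can be teal, hence Jack = teal.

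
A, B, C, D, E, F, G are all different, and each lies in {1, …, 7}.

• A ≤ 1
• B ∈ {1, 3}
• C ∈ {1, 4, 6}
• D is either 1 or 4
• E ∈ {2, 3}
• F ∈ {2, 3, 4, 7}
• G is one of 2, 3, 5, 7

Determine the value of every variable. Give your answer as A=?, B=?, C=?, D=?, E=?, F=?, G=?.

A's domain is down to {1}, so A = 1. Remove 1 from B, C, D.
That leaves B = 3. Eliminate 3 elsewhere: E, F, G.
That leaves D = 4. Strike 4 from C, F.
E's domain is down to {2}, so E = 2. So F, G can't be 2.
F has just one choice, so F = 7. Strike 7 from G.
G must be 5 (only option left).
C must be 6 (only option left).

A=1, B=3, C=6, D=4, E=2, F=7, G=5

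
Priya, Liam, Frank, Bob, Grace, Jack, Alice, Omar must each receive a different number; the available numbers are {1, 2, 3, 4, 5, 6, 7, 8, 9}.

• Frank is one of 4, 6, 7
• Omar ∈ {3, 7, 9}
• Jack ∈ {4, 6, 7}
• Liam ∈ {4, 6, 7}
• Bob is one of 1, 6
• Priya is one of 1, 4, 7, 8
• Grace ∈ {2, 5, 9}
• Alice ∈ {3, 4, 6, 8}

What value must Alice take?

Liam, Frank, Jack between them cover only {4, 6, 7} — a naked triple. Remove those values from Priya, Bob, Alice, Omar.
Bob's domain is down to {1}, so Bob = 1. Strike 1 from Priya.
Priya has just one choice, so Priya = 8. So Alice can't be 8.
So Alice = 3.

3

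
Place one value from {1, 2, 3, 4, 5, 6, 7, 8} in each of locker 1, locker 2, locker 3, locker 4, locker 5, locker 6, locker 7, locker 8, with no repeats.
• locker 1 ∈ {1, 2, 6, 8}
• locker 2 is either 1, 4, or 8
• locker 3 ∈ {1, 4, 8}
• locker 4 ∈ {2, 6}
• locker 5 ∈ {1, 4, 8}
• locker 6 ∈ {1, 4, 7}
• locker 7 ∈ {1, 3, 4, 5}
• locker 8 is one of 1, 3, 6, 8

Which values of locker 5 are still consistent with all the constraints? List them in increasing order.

The 8 variables together cover exactly {1, 2, 3, 4, 5, 6, 7, 8} — 8 values for 8 variables — and 5 appears only in locker 7's list, so locker 7 = 5.
Among the 7 still-open variables, 3 fits only locker 8 (and all 7 values in {1, 2, 3, 4, 6, 7, 8} must be used), so locker 8 = 3.
The 6 still-open variables draw from only 6 values {1, 2, 4, 6, 7, 8}, so each is used; only locker 6 can be 7, hence locker 6 = 7.
locker 2, locker 3, locker 5 share exactly the 3 values {1, 4, 8}; by pigeonhole those values go to them, so strike 1, 4, 8 from locker 1.
No further eliminations apply; locker 5 can still be any of 1, 4, 8.

1, 4, 8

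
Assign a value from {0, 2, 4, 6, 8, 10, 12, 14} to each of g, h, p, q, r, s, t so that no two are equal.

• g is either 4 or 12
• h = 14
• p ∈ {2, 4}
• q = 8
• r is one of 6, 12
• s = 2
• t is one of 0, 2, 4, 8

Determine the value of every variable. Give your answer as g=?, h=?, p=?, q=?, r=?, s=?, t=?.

h has just one choice, so h = 14.
q must be 8 (only option left). So t can't be 8.
s has just one choice, so s = 2. Strike 2 from p, t.
p must be 4 (only option left). Eliminate 4 elsewhere: g, t.
t must be 0 (only option left).
That leaves g = 12. So r can't be 12.
That leaves r = 6.

g=12, h=14, p=4, q=8, r=6, s=2, t=0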